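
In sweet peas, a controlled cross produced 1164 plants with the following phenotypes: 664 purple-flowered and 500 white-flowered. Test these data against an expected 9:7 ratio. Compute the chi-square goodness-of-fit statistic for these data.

Expected counts for N = 1164 under a 9:7 ratio (total parts = 16):
  purple-flowered: 1164 × 9/16 = 654.75
  white-flowered: 1164 × 7/16 = 509.25
χ² = Σ (O − E)² / E
  purple-flowered: (664 − 654.75)² / 654.75 = 0.1307
  white-flowered: (500 − 509.25)² / 509.25 = 0.1680
χ² = 0.1307 + 0.1680 = 0.2987 ≈ 0.299

0.299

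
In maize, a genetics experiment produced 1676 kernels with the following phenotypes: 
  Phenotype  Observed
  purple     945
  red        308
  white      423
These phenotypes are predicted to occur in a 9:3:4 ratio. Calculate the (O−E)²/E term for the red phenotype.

Under the 9:3:4 hypothesis (Σ ratio = 16, N = 1676):
  purple: 1676 × 9/16 = 942.75
  red: 1676 × 3/16 = 314.25
  white: 1676 × 4/16 = 419
Contribution of red: (308 − 314.25)² / 314.25 = 0.1243

0.124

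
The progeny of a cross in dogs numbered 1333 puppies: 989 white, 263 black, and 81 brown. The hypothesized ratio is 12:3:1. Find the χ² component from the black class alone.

0.683

Expected counts for N = 1333 under a 12:3:1 ratio (total parts = 16):
  white: 1333 × 12/16 = 999.75
  black: 1333 × 3/16 = 249.9375
  brown: 1333 × 1/16 = 83.3125
Contribution of black: (263 − 249.9375)² / 249.9375 = 0.6827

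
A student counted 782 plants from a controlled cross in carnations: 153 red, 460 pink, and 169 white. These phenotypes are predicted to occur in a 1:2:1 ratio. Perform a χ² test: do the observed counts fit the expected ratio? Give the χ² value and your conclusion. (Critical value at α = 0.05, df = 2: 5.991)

25.008; not consistent

Expected counts for N = 782 under a 1:2:1 ratio (total parts = 4):
  red: 782 × 1/4 = 195.5
  pink: 782 × 2/4 = 391
  white: 782 × 1/4 = 195.5
χ² = Σ (O − E)² / E
  red: (153 − 195.5)² / 195.5 = 9.2391
  pink: (460 − 391)² / 391 = 12.1765
  white: (169 − 195.5)² / 195.5 = 3.5921
χ² = 9.2391 + 12.1765 + 3.5921 = 25.0077 ≈ 25.008
Degrees of freedom = 3 − 1 = 2; critical value at α = 0.05 is 5.991.
Since 25.008 > 5.991, we reject the null hypothesis — the data do not fit the 1:2:1 ratio.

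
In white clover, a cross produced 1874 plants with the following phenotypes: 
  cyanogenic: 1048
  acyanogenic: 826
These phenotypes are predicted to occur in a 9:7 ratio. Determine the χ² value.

Total ratio parts = 16. Expected numbers out of 1874:
  cyanogenic: 1874 × 9/16 = 1054.125
  acyanogenic: 1874 × 7/16 = 819.875
χ² = Σ (O − E)² / E
  cyanogenic: (1048 − 1054.125)² / 1054.125 = 0.0356
  acyanogenic: (826 − 819.875)² / 819.875 = 0.0458
χ² = 0.0356 + 0.0458 = 0.0814 ≈ 0.081

0.081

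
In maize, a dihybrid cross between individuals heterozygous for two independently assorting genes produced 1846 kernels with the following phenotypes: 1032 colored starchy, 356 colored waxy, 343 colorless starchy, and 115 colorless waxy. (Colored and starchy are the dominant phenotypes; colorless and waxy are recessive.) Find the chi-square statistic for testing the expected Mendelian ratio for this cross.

A dihybrid F₂ with independent assortment and complete dominance at both loci gives a 9:3:3:1 phenotypic ratio.
The 9:3:3:1 ratio has 16 parts, so with N = 1846 the expected counts are:
  colored starchy: 1846 × 9/16 = 1038.375
  colored waxy: 1846 × 3/16 = 346.125
  colorless starchy: 1846 × 3/16 = 346.125
  colorless waxy: 1846 × 1/16 = 115.375
χ² = Σ (O − E)² / E
  colored starchy: (1032 − 1038.375)² / 1038.375 = 0.0391
  colored waxy: (356 − 346.125)² / 346.125 = 0.2817
  colorless starchy: (343 − 346.125)² / 346.125 = 0.0282
  colorless waxy: (115 − 115.375)² / 115.375 = 0.0012
χ² = 0.0391 + 0.2817 + 0.0282 + 0.0012 = 0.3502 ≈ 0.350

0.350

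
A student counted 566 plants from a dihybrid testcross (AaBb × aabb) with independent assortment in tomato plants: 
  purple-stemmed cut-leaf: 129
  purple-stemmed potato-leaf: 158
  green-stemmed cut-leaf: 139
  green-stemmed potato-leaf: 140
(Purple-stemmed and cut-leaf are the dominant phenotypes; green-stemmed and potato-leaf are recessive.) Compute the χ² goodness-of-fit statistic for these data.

A dihybrid testcross with independent assortment gives a 1:1:1:1 ratio.
Under the 1:1:1:1 hypothesis (Σ ratio = 4, N = 566):
  purple-stemmed cut-leaf: 566 × 1/4 = 141.5
  purple-stemmed potato-leaf: 566 × 1/4 = 141.5
  green-stemmed cut-leaf: 566 × 1/4 = 141.5
  green-stemmed potato-leaf: 566 × 1/4 = 141.5
χ² = Σ (O − E)² / E
  purple-stemmed cut-leaf: (129 − 141.5)² / 141.5 = 1.1042
  purple-stemmed potato-leaf: (158 − 141.5)² / 141.5 = 1.9240
  green-stemmed cut-leaf: (139 − 141.5)² / 141.5 = 0.0442
  green-stemmed potato-leaf: (140 − 141.5)² / 141.5 = 0.0159
χ² = 1.1042 + 1.9240 + 0.0442 + 0.0159 = 3.0883 ≈ 3.088

3.088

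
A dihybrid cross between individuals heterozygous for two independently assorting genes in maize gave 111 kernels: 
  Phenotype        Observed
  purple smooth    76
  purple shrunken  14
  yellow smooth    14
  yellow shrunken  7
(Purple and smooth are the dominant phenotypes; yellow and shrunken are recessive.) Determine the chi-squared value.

7.406

A dihybrid F₂ with independent assortment and complete dominance at both loci gives a 9:3:3:1 phenotypic ratio.
The 9:3:3:1 ratio has 16 parts, so with N = 111 the expected counts are:
  purple smooth: 111 × 9/16 = 62.4375
  purple shrunken: 111 × 3/16 = 20.8125
  yellow smooth: 111 × 3/16 = 20.8125
  yellow shrunken: 111 × 1/16 = 6.9375
χ² = Σ (O − E)² / E
  purple smooth: (76 − 62.4375)² / 62.4375 = 2.9460
  purple shrunken: (14 − 20.8125)² / 20.8125 = 2.2299
  yellow smooth: (14 − 20.8125)² / 20.8125 = 2.2299
  yellow shrunken: (7 − 6.9375)² / 6.9375 = 0.0006
χ² = 2.9460 + 2.2299 + 2.2299 + 0.0006 = 7.4064 ≈ 7.406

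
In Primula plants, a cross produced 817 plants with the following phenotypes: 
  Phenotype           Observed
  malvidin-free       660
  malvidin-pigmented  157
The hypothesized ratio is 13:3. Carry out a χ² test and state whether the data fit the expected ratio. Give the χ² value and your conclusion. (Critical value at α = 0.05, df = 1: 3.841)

0.117; consistent

Expected counts for N = 817 under a 13:3 ratio (total parts = 16):
  malvidin-free: 817 × 13/16 = 663.8125
  malvidin-pigmented: 817 × 3/16 = 153.1875
χ² = Σ (O − E)² / E
  malvidin-free: (660 − 663.8125)² / 663.8125 = 0.0219
  malvidin-pigmented: (157 − 153.1875)² / 153.1875 = 0.0949
χ² = 0.0219 + 0.0949 = 0.1168 ≈ 0.117
Degrees of freedom = 2 − 1 = 1; critical value at α = 0.05 is 3.841.
Since 0.117 < 3.841, we fail to reject the null hypothesis — the data are consistent with the 13:3 ratio.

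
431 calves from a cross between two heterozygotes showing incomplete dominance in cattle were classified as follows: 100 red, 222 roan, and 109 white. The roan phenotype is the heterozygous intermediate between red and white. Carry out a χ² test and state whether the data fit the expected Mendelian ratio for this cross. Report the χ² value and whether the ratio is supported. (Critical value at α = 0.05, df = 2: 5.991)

0.768; consistent

With incomplete dominance, a heterozygote × heterozygote cross gives a 1:2:1 phenotypic ratio.
Total ratio parts = 4. Expected numbers out of 431:
  red: 431 × 1/4 = 107.75
  roan: 431 × 2/4 = 215.5
  white: 431 × 1/4 = 107.75
χ² = Σ (O − E)² / E
  red: (100 − 107.75)² / 107.75 = 0.5574
  roan: (222 − 215.5)² / 215.5 = 0.1961
  white: (109 − 107.75)² / 107.75 = 0.0145
χ² = 0.5574 + 0.1961 + 0.0145 = 0.768
Degrees of freedom = 3 − 1 = 2; critical value at α = 0.05 is 5.991.
Since 0.768 < 5.991, we fail to reject the null hypothesis — the data are consistent with the 1:2:1 ratio.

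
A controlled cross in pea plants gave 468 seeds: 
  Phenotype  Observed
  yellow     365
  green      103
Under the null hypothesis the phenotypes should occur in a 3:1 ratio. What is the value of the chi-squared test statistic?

Expected counts for N = 468 under a 3:1 ratio (total parts = 4):
  yellow: 468 × 3/4 = 351
  green: 468 × 1/4 = 117
χ² = Σ (O − E)² / E
  yellow: (365 − 351)² / 351 = 0.5584
  green: (103 − 117)² / 117 = 1.6752
χ² = 0.5584 + 1.6752 = 2.2336 ≈ 2.234

2.234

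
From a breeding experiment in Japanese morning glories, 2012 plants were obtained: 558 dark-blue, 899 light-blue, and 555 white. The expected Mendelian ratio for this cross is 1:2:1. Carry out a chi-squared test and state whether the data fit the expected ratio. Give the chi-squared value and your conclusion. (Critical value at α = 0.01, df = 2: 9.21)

Expected counts for N = 2012 under a 1:2:1 ratio (total parts = 4):
  dark-blue: 2012 × 1/4 = 503
  light-blue: 2012 × 2/4 = 1006
  white: 2012 × 1/4 = 503
χ² = Σ (O − E)² / E
  dark-blue: (558 − 503)² / 503 = 6.0139
  light-blue: (899 − 1006)² / 1006 = 11.3807
  white: (555 − 503)² / 503 = 5.3757
χ² = 6.0139 + 11.3807 + 5.3757 = 22.7703 ≈ 22.770
Degrees of freedom = 3 − 1 = 2; critical value at α = 0.01 is 9.21.
Since 22.770 > 9.21, we reject the null hypothesis — the data do not fit the 1:2:1 ratio.

22.770; not consistent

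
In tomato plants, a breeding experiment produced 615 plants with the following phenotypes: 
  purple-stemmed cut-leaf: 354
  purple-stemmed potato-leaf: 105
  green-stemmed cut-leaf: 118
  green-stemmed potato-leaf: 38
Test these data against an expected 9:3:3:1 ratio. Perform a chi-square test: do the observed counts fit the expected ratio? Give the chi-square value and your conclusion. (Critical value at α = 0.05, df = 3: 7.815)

Total ratio parts = 16. Expected numbers out of 615:
  purple-stemmed cut-leaf: 615 × 9/16 = 345.9375
  purple-stemmed potato-leaf: 615 × 3/16 = 115.3125
  green-stemmed cut-leaf: 615 × 3/16 = 115.3125
  green-stemmed potato-leaf: 615 × 1/16 = 38.4375
χ² = Σ (O − E)² / E
  purple-stemmed cut-leaf: (354 − 345.9375)² / 345.9375 = 0.1879
  purple-stemmed potato-leaf: (105 − 115.3125)² / 115.3125 = 0.9223
  green-stemmed cut-leaf: (118 − 115.3125)² / 115.3125 = 0.0626
  green-stemmed potato-leaf: (38 − 38.4375)² / 38.4375 = 0.0050
χ² = 0.1879 + 0.9223 + 0.0626 + 0.0050 = 1.1778 ≈ 1.178
Degrees of freedom = 4 − 1 = 3; critical value at α = 0.05 is 7.815.
Since 1.178 < 7.815, we fail to reject the null hypothesis — the data are consistent with the 9:3:3:1 ratio.

1.178; consistent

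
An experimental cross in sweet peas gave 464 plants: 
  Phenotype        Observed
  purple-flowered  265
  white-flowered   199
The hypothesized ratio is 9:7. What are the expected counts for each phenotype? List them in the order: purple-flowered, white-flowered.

Under the 9:7 hypothesis (Σ ratio = 16, N = 464):
  purple-flowered: 464 × 9/16 = 261
  white-flowered: 464 × 7/16 = 203

261, 203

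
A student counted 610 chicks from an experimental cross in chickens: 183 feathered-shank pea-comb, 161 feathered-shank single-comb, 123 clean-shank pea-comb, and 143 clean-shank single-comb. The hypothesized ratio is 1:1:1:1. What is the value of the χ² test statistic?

The 1:1:1:1 ratio has 4 parts, so with N = 610 the expected counts are:
  feathered-shank pea-comb: 610 × 1/4 = 152.5
  feathered-shank single-comb: 610 × 1/4 = 152.5
  clean-shank pea-comb: 610 × 1/4 = 152.5
  clean-shank single-comb: 610 × 1/4 = 152.5
χ² = Σ (O − E)² / E
  feathered-shank pea-comb: (183 − 152.5)² / 152.5 = 6.1000
  feathered-shank single-comb: (161 − 152.5)² / 152.5 = 0.4738
  clean-shank pea-comb: (123 − 152.5)² / 152.5 = 5.7066
  clean-shank single-comb: (143 − 152.5)² / 152.5 = 0.5918
χ² = 6.1000 + 0.4738 + 5.7066 + 0.5918 = 12.8722 ≈ 12.872

12.872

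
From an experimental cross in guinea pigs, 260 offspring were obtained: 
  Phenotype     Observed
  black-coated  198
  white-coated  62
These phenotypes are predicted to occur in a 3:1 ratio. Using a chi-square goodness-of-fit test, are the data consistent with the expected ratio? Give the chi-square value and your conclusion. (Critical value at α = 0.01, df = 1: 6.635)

Under the 3:1 hypothesis (Σ ratio = 4, N = 260):
  black-coated: 260 × 3/4 = 195
  white-coated: 260 × 1/4 = 65
χ² = Σ (O − E)² / E
  black-coated: (198 − 195)² / 195 = 0.0462
  white-coated: (62 − 65)² / 65 = 0.1385
χ² = 0.0462 + 0.1385 = 0.1847 ≈ 0.185
Degrees of freedom = 2 − 1 = 1; critical value at α = 0.01 is 6.635.
Since 0.185 < 6.635, we fail to reject the null hypothesis — the data are consistent with the 3:1 ratio.

0.185; consistent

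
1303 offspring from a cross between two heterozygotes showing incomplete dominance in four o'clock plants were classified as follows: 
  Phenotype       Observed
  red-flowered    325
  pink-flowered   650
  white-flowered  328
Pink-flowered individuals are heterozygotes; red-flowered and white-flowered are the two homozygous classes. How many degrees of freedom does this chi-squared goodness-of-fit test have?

With incomplete dominance, a heterozygote × heterozygote cross gives a 1:2:1 phenotypic ratio.
A goodness-of-fit test with 3 phenotype classes has df = 3 − 1 = 2.

2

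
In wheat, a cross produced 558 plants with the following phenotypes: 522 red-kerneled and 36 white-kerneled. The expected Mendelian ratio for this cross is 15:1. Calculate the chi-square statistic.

0.039

Total ratio parts = 16. Expected numbers out of 558:
  red-kerneled: 558 × 15/16 = 523.125
  white-kerneled: 558 × 1/16 = 34.875
χ² = Σ (O − E)² / E
  red-kerneled: (522 − 523.125)² / 523.125 = 0.0024
  white-kerneled: (36 − 34.875)² / 34.875 = 0.0363
χ² = 0.0024 + 0.0363 = 0.0387 ≈ 0.039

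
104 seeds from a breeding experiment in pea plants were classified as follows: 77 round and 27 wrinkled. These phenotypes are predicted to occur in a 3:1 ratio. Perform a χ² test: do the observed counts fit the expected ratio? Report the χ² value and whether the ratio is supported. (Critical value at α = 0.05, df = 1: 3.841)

0.051; consistent

The 3:1 ratio has 4 parts, so with N = 104 the expected counts are:
  round: 104 × 3/4 = 78
  wrinkled: 104 × 1/4 = 26
χ² = Σ (O − E)² / E
  round: (77 − 78)² / 78 = 0.0128
  wrinkled: (27 − 26)² / 26 = 0.0385
χ² = 0.0128 + 0.0385 = 0.0513 ≈ 0.051
Degrees of freedom = 2 − 1 = 1; critical value at α = 0.05 is 3.841.
Since 0.051 < 3.841, we fail to reject the null hypothesis — the data are consistent with the 3:1 ratio.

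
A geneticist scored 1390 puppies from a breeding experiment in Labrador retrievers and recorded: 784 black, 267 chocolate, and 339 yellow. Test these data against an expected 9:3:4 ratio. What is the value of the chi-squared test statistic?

0.370

The 9:3:4 ratio has 16 parts, so with N = 1390 the expected counts are:
  black: 1390 × 9/16 = 781.875
  chocolate: 1390 × 3/16 = 260.625
  yellow: 1390 × 4/16 = 347.5
χ² = Σ (O − E)² / E
  black: (784 − 781.875)² / 781.875 = 0.0058
  chocolate: (267 − 260.625)² / 260.625 = 0.1559
  yellow: (339 − 347.5)² / 347.5 = 0.2079
χ² = 0.0058 + 0.1559 + 0.2079 = 0.3696 ≈ 0.370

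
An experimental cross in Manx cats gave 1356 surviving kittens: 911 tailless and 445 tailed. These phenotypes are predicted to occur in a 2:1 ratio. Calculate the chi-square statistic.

The 2:1 ratio has 3 parts, so with N = 1356 the expected counts are:
  tailless: 1356 × 2/3 = 904
  tailed: 1356 × 1/3 = 452
χ² = Σ (O − E)² / E
  tailless: (911 − 904)² / 904 = 0.0542
  tailed: (445 − 452)² / 452 = 0.1084
χ² = 0.0542 + 0.1084 = 0.1626 ≈ 0.163

0.163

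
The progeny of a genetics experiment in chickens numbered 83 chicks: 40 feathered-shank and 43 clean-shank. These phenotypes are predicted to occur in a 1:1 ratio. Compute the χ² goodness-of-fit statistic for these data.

0.108

Total ratio parts = 2. Expected numbers out of 83:
  feathered-shank: 83 × 1/2 = 41.5
  clean-shank: 83 × 1/2 = 41.5
χ² = Σ (O − E)² / E
  feathered-shank: (40 − 41.5)² / 41.5 = 0.0542
  clean-shank: (43 − 41.5)² / 41.5 = 0.0542
χ² = 0.0542 + 0.0542 = 0.1084 ≈ 0.108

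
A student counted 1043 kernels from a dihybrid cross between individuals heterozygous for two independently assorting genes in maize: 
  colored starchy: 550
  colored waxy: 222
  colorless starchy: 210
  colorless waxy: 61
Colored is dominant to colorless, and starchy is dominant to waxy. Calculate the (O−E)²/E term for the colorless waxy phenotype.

0.269

A dihybrid F₂ with independent assortment and complete dominance at both loci gives a 9:3:3:1 phenotypic ratio.
Expected counts for N = 1043 under a 9:3:3:1 ratio (total parts = 16):
  colored starchy: 1043 × 9/16 = 586.6875
  colored waxy: 1043 × 3/16 = 195.5625
  colorless starchy: 1043 × 3/16 = 195.5625
  colorless waxy: 1043 × 1/16 = 65.1875
Contribution of colorless waxy: (61 − 65.1875)² / 65.1875 = 0.2690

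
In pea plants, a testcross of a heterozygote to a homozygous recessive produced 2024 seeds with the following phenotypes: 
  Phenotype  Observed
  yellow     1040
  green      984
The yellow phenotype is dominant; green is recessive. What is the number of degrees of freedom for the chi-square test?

A testcross of a heterozygote (Aa × aa) gives a 1:1 phenotypic ratio.
A goodness-of-fit test with 2 phenotype classes has df = 2 − 1 = 1.

1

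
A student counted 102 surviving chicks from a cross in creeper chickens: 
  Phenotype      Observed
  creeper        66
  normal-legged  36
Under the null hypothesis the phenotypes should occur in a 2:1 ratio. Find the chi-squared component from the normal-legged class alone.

Under the 2:1 hypothesis (Σ ratio = 3, N = 102):
  creeper: 102 × 2/3 = 68
  normal-legged: 102 × 1/3 = 34
Contribution of normal-legged: (36 − 34)² / 34 = 0.1176

0.118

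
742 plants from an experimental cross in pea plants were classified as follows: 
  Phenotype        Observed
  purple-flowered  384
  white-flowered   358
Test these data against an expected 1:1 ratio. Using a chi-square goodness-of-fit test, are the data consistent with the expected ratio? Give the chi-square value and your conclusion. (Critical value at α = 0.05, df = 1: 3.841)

Expected counts for N = 742 under a 1:1 ratio (total parts = 2):
  purple-flowered: 742 × 1/2 = 371
  white-flowered: 742 × 1/2 = 371
χ² = Σ (O − E)² / E
  purple-flowered: (384 − 371)² / 371 = 0.4555
  white-flowered: (358 − 371)² / 371 = 0.4555
χ² = 0.4555 + 0.4555 = 0.911
Degrees of freedom = 2 − 1 = 1; critical value at α = 0.05 is 3.841.
Since 0.911 < 3.841, we fail to reject the null hypothesis — the data are consistent with the 1:1 ratio.

0.911; consistent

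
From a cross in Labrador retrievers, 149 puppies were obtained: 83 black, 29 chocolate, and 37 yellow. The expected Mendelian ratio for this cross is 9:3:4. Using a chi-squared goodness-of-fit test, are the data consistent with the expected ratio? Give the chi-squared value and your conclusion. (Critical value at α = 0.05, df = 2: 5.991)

Expected counts for N = 149 under a 9:3:4 ratio (total parts = 16):
  black: 149 × 9/16 = 83.8125
  chocolate: 149 × 3/16 = 27.9375
  yellow: 149 × 4/16 = 37.25
χ² = Σ (O − E)² / E
  black: (83 − 83.8125)² / 83.8125 = 0.0079
  chocolate: (29 − 27.9375)² / 27.9375 = 0.0404
  yellow: (37 − 37.25)² / 37.25 = 0.0017
χ² = 0.0079 + 0.0404 + 0.0017 = 0.050
Degrees of freedom = 3 − 1 = 2; critical value at α = 0.05 is 5.991.
Since 0.050 < 5.991, we fail to reject the null hypothesis — the data are consistent with the 9:3:4 ratio.

0.050; consistent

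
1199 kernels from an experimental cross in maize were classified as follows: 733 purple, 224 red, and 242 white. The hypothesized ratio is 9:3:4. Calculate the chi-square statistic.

Expected counts for N = 1199 under a 9:3:4 ratio (total parts = 16):
  purple: 1199 × 9/16 = 674.4375
  red: 1199 × 3/16 = 224.8125
  white: 1199 × 4/16 = 299.75
χ² = Σ (O − E)² / E
  purple: (733 − 674.4375)² / 674.4375 = 5.0851
  red: (224 − 224.8125)² / 224.8125 = 0.0029
  white: (242 − 299.75)² / 299.75 = 11.1261
χ² = 5.0851 + 0.0029 + 11.1261 = 16.2141 ≈ 16.214

16.214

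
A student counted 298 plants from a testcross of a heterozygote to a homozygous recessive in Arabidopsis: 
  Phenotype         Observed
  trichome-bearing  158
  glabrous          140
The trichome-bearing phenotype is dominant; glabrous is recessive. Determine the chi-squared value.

1.087

A testcross of a heterozygote (Aa × aa) gives a 1:1 phenotypic ratio.
The 1:1 ratio has 2 parts, so with N = 298 the expected counts are:
  trichome-bearing: 298 × 1/2 = 149
  glabrous: 298 × 1/2 = 149
χ² = Σ (O − E)² / E
  trichome-bearing: (158 − 149)² / 149 = 0.5436
  glabrous: (140 − 149)² / 149 = 0.5436
χ² = 0.5436 + 0.5436 = 1.0872 ≈ 1.087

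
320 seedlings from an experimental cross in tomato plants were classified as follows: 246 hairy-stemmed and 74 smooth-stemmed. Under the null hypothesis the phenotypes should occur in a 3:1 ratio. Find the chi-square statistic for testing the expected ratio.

0.600

Under the 3:1 hypothesis (Σ ratio = 4, N = 320):
  hairy-stemmed: 320 × 3/4 = 240
  smooth-stemmed: 320 × 1/4 = 80
χ² = Σ (O − E)² / E
  hairy-stemmed: (246 − 240)² / 240 = 0.1500
  smooth-stemmed: (74 − 80)² / 80 = 0.4500
χ² = 0.1500 + 0.4500 = 0.600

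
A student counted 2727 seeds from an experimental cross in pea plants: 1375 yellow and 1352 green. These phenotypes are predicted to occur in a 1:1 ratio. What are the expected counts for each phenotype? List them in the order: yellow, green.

1363.5, 1363.5

Expected counts for N = 2727 under a 1:1 ratio (total parts = 2):
  yellow: 2727 × 1/2 = 1363.5
  green: 2727 × 1/2 = 1363.5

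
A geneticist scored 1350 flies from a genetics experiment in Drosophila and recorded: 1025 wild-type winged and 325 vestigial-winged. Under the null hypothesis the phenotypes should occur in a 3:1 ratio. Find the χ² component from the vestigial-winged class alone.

0.463

Expected counts for N = 1350 under a 3:1 ratio (total parts = 4):
  wild-type winged: 1350 × 3/4 = 1012.5
  vestigial-winged: 1350 × 1/4 = 337.5
Contribution of vestigial-winged: (325 − 337.5)² / 337.5 = 0.4630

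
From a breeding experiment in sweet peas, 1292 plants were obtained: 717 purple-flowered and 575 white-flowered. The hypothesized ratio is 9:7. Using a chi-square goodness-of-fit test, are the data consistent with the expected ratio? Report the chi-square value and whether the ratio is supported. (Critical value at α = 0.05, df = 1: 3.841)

Total ratio parts = 16. Expected numbers out of 1292:
  purple-flowered: 1292 × 9/16 = 726.75
  white-flowered: 1292 × 7/16 = 565.25
χ² = Σ (O − E)² / E
  purple-flowered: (717 − 726.75)² / 726.75 = 0.1308
  white-flowered: (575 − 565.25)² / 565.25 = 0.1682
χ² = 0.1308 + 0.1682 = 0.299
Degrees of freedom = 2 − 1 = 1; critical value at α = 0.05 is 3.841.
Since 0.299 < 3.841, we fail to reject the null hypothesis — the data are consistent with the 9:7 ratio.

0.299; consistent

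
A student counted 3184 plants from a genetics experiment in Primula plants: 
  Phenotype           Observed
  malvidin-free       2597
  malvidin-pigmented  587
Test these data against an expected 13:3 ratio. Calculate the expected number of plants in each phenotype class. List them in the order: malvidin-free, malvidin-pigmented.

The 13:3 ratio has 16 parts, so with N = 3184 the expected counts are:
  malvidin-free: 3184 × 13/16 = 2587
  malvidin-pigmented: 3184 × 3/16 = 597

2587, 597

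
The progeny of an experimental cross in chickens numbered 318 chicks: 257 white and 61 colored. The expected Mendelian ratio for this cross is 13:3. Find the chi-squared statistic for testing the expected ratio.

Total ratio parts = 16. Expected numbers out of 318:
  white: 318 × 13/16 = 258.375
  colored: 318 × 3/16 = 59.625
χ² = Σ (O − E)² / E
  white: (257 − 258.375)² / 258.375 = 0.0073
  colored: (61 − 59.625)² / 59.625 = 0.0317
χ² = 0.0073 + 0.0317 = 0.039

0.039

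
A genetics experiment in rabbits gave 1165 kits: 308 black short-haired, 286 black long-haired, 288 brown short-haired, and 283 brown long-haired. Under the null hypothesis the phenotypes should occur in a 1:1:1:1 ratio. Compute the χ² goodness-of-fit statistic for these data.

1.328

Total ratio parts = 4. Expected numbers out of 1165:
  black short-haired: 1165 × 1/4 = 291.25
  black long-haired: 1165 × 1/4 = 291.25
  brown short-haired: 1165 × 1/4 = 291.25
  brown long-haired: 1165 × 1/4 = 291.25
χ² = Σ (O − E)² / E
  black short-haired: (308 − 291.25)² / 291.25 = 0.9633
  black long-haired: (286 − 291.25)² / 291.25 = 0.0946
  brown short-haired: (288 − 291.25)² / 291.25 = 0.0363
  brown long-haired: (283 − 291.25)² / 291.25 = 0.2337
χ² = 0.9633 + 0.0946 + 0.0363 + 0.2337 = 1.3279 ≈ 1.328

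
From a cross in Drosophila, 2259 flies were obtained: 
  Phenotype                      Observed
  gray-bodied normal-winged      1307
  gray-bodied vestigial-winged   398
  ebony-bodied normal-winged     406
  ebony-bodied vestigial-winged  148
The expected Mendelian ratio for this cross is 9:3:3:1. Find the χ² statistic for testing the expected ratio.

3.637

Under the 9:3:3:1 hypothesis (Σ ratio = 16, N = 2259):
  gray-bodied normal-winged: 2259 × 9/16 = 1270.6875
  gray-bodied vestigial-winged: 2259 × 3/16 = 423.5625
  ebony-bodied normal-winged: 2259 × 3/16 = 423.5625
  ebony-bodied vestigial-winged: 2259 × 1/16 = 141.1875
χ² = Σ (O − E)² / E
  gray-bodied normal-winged: (1307 − 1270.6875)² / 1270.6875 = 1.0377
  gray-bodied vestigial-winged: (398 − 423.5625)² / 423.5625 = 1.5427
  ebony-bodied normal-winged: (406 − 423.5625)² / 423.5625 = 0.7282
  ebony-bodied vestigial-winged: (148 − 141.1875)² / 141.1875 = 0.3287
χ² = 1.0377 + 1.5427 + 0.7282 + 0.3287 = 3.6373 ≈ 3.637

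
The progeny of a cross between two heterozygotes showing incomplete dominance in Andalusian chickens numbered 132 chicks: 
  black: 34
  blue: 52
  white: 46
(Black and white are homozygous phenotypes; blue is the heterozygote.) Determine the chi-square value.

With incomplete dominance, a heterozygote × heterozygote cross gives a 1:2:1 phenotypic ratio.
Under the 1:2:1 hypothesis (Σ ratio = 4, N = 132):
  black: 132 × 1/4 = 33
  blue: 132 × 2/4 = 66
  white: 132 × 1/4 = 33
χ² = Σ (O − E)² / E
  black: (34 − 33)² / 33 = 0.0303
  blue: (52 − 66)² / 66 = 2.9697
  white: (46 − 33)² / 33 = 5.1212
χ² = 0.0303 + 2.9697 + 5.1212 = 8.1212 ≈ 8.121

8.121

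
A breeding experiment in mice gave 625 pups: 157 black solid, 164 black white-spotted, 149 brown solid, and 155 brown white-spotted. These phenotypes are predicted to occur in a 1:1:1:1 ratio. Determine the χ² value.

0.734

Expected counts for N = 625 under a 1:1:1:1 ratio (total parts = 4):
  black solid: 625 × 1/4 = 156.25
  black white-spotted: 625 × 1/4 = 156.25
  brown solid: 625 × 1/4 = 156.25
  brown white-spotted: 625 × 1/4 = 156.25
χ² = Σ (O − E)² / E
  black solid: (157 − 156.25)² / 156.25 = 0.0036
  black white-spotted: (164 − 156.25)² / 156.25 = 0.3844
  brown solid: (149 − 156.25)² / 156.25 = 0.3364
  brown white-spotted: (155 − 156.25)² / 156.25 = 0.0100
χ² = 0.0036 + 0.3844 + 0.3364 + 0.0100 = 0.7344 ≈ 0.734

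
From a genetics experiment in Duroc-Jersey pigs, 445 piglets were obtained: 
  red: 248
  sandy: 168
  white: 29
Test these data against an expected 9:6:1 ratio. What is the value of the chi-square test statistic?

0.080

Under the 9:6:1 hypothesis (Σ ratio = 16, N = 445):
  red: 445 × 9/16 = 250.3125
  sandy: 445 × 6/16 = 166.875
  white: 445 × 1/16 = 27.8125
χ² = Σ (O − E)² / E
  red: (248 − 250.3125)² / 250.3125 = 0.0214
  sandy: (168 − 166.875)² / 166.875 = 0.0076
  white: (29 − 27.8125)² / 27.8125 = 0.0507
χ² = 0.0214 + 0.0076 + 0.0507 = 0.0797 ≈ 0.080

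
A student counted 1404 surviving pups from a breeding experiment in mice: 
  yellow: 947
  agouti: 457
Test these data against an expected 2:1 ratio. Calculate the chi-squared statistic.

Expected counts for N = 1404 under a 2:1 ratio (total parts = 3):
  yellow: 1404 × 2/3 = 936
  agouti: 1404 × 1/3 = 468
χ² = Σ (O − E)² / E
  yellow: (947 − 936)² / 936 = 0.1293
  agouti: (457 − 468)² / 468 = 0.2585
χ² = 0.1293 + 0.2585 = 0.3878 ≈ 0.388

0.388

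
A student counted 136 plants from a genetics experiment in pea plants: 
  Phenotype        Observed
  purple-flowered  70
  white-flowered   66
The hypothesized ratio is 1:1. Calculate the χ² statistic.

0.118

Expected counts for N = 136 under a 1:1 ratio (total parts = 2):
  purple-flowered: 136 × 1/2 = 68
  white-flowered: 136 × 1/2 = 68
χ² = Σ (O − E)² / E
  purple-flowered: (70 − 68)² / 68 = 0.0588
  white-flowered: (66 − 68)² / 68 = 0.0588
χ² = 0.0588 + 0.0588 = 0.1176 ≈ 0.118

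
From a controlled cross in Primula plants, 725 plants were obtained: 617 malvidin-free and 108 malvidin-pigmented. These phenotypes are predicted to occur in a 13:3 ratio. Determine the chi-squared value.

Total ratio parts = 16. Expected numbers out of 725:
  malvidin-free: 725 × 13/16 = 589.0625
  malvidin-pigmented: 725 × 3/16 = 135.9375
χ² = Σ (O − E)² / E
  malvidin-free: (617 − 589.0625)² / 589.0625 = 1.3250
  malvidin-pigmented: (108 − 135.9375)² / 135.9375 = 5.7416
χ² = 1.3250 + 5.7416 = 7.0666 ≈ 7.067

7.067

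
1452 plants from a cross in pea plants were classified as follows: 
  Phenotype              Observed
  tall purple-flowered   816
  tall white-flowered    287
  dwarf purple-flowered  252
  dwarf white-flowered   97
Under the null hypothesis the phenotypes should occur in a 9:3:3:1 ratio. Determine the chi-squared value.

Total ratio parts = 16. Expected numbers out of 1452:
  tall purple-flowered: 1452 × 9/16 = 816.75
  tall white-flowered: 1452 × 3/16 = 272.25
  dwarf purple-flowered: 1452 × 3/16 = 272.25
  dwarf white-flowered: 1452 × 1/16 = 90.75
χ² = Σ (O − E)² / E
  tall purple-flowered: (816 − 816.75)² / 816.75 = 0.0007
  tall white-flowered: (287 − 272.25)² / 272.25 = 0.7991
  dwarf purple-flowered: (252 − 272.25)² / 272.25 = 1.5062
  dwarf white-flowered: (97 − 90.75)² / 90.75 = 0.4304
χ² = 0.0007 + 0.7991 + 1.5062 + 0.4304 = 2.7364 ≈ 2.736

2.736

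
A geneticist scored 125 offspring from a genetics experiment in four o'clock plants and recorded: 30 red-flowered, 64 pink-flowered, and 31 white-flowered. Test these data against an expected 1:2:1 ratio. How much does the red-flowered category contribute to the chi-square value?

Under the 1:2:1 hypothesis (Σ ratio = 4, N = 125):
  red-flowered: 125 × 1/4 = 31.25
  pink-flowered: 125 × 2/4 = 62.5
  white-flowered: 125 × 1/4 = 31.25
Contribution of red-flowered: (30 − 31.25)² / 31.25 = 0.0500

0.050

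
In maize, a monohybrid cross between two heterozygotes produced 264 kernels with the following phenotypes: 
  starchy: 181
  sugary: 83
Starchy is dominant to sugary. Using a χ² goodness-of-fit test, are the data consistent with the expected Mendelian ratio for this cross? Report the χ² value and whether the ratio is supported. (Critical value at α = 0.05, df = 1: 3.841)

For a monohybrid cross between heterozygotes with complete dominance, the expected phenotypic ratio is 3:1.
The 3:1 ratio has 4 parts, so with N = 264 the expected counts are:
  starchy: 264 × 3/4 = 198
  sugary: 264 × 1/4 = 66
χ² = Σ (O − E)² / E
  starchy: (181 − 198)² / 198 = 1.4596
  sugary: (83 − 66)² / 66 = 4.3788
χ² = 1.4596 + 4.3788 = 5.8384 ≈ 5.838
Degrees of freedom = 2 − 1 = 1; critical value at α = 0.05 is 3.841.
Since 5.838 > 3.841, we reject the null hypothesis — the data do not fit the 3:1 ratio.

5.838; not consistent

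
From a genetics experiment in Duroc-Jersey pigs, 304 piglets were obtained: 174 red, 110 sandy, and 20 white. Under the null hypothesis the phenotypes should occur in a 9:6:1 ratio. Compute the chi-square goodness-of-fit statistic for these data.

0.246

Under the 9:6:1 hypothesis (Σ ratio = 16, N = 304):
  red: 304 × 9/16 = 171
  sandy: 304 × 6/16 = 114
  white: 304 × 1/16 = 19
χ² = Σ (O − E)² / E
  red: (174 − 171)² / 171 = 0.0526
  sandy: (110 − 114)² / 114 = 0.1404
  white: (20 − 19)² / 19 = 0.0526
χ² = 0.0526 + 0.1404 + 0.0526 = 0.2456 ≈ 0.246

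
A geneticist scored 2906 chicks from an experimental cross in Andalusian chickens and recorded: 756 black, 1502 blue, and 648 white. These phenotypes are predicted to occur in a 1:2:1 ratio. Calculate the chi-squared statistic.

Under the 1:2:1 hypothesis (Σ ratio = 4, N = 2906):
  black: 2906 × 1/4 = 726.5
  blue: 2906 × 2/4 = 1453
  white: 2906 × 1/4 = 726.5
χ² = Σ (O − E)² / E
  black: (756 − 726.5)² / 726.5 = 1.1979
  blue: (1502 − 1453)² / 1453 = 1.6524
  white: (648 − 726.5)² / 726.5 = 8.4821
χ² = 1.1979 + 1.6524 + 8.4821 = 11.3324 ≈ 11.332

11.332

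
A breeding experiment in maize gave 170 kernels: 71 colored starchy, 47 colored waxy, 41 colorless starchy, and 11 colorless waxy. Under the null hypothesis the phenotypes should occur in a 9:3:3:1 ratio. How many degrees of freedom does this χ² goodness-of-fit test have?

3

A goodness-of-fit test with 4 phenotype classes has df = 4 − 1 = 3.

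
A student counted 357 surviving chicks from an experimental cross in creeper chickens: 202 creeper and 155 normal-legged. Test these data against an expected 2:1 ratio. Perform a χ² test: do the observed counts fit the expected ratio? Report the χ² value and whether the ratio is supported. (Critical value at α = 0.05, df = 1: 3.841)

16.336; not consistent

Under the 2:1 hypothesis (Σ ratio = 3, N = 357):
  creeper: 357 × 2/3 = 238
  normal-legged: 357 × 1/3 = 119
χ² = Σ (O − E)² / E
  creeper: (202 − 238)² / 238 = 5.4454
  normal-legged: (155 − 119)² / 119 = 10.8908
χ² = 5.4454 + 10.8908 = 16.3362 ≈ 16.336
Degrees of freedom = 2 − 1 = 1; critical value at α = 0.05 is 3.841.
Since 16.336 > 3.841, we reject the null hypothesis — the data do not fit the 2:1 ratio.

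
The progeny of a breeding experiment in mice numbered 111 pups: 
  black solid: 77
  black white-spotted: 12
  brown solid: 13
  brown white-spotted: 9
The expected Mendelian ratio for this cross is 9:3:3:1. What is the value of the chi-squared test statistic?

10.674

Under the 9:3:3:1 hypothesis (Σ ratio = 16, N = 111):
  black solid: 111 × 9/16 = 62.4375
  black white-spotted: 111 × 3/16 = 20.8125
  brown solid: 111 × 3/16 = 20.8125
  brown white-spotted: 111 × 1/16 = 6.9375
χ² = Σ (O − E)² / E
  black solid: (77 − 62.4375)² / 62.4375 = 3.3965
  black white-spotted: (12 − 20.8125)² / 20.8125 = 3.7314
  brown solid: (13 − 20.8125)² / 20.8125 = 2.9326
  brown white-spotted: (9 − 6.9375)² / 6.9375 = 0.6132
χ² = 3.3965 + 3.7314 + 2.9326 + 0.6132 = 10.6737 ≈ 10.674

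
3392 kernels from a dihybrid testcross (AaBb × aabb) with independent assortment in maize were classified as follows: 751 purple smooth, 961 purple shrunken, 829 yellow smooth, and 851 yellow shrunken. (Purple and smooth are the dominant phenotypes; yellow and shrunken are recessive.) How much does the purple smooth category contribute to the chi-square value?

A dihybrid testcross with independent assortment gives a 1:1:1:1 ratio.
The 1:1:1:1 ratio has 4 parts, so with N = 3392 the expected counts are:
  purple smooth: 3392 × 1/4 = 848
  purple shrunken: 3392 × 1/4 = 848
  yellow smooth: 3392 × 1/4 = 848
  yellow shrunken: 3392 × 1/4 = 848
Contribution of purple smooth: (751 − 848)² / 848 = 11.0955

11.096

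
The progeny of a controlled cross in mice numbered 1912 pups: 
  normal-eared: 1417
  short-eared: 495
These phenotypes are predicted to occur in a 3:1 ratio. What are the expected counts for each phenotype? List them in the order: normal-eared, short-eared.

Total ratio parts = 4. Expected numbers out of 1912:
  normal-eared: 1912 × 3/4 = 1434
  short-eared: 1912 × 1/4 = 478

1434, 478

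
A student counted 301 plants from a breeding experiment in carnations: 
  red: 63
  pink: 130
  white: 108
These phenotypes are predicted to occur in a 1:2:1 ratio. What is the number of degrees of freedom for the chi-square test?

A goodness-of-fit test with 3 phenotype classes has df = 3 − 1 = 2.

2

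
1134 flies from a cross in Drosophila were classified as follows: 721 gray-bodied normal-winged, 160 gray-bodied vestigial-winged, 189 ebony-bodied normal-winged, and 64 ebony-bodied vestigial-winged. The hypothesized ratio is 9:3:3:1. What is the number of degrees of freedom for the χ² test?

A goodness-of-fit test with 4 phenotype classes has df = 4 − 1 = 3.

3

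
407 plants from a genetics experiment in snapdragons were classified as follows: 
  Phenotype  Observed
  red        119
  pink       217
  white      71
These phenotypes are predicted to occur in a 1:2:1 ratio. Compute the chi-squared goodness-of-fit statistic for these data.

Expected counts for N = 407 under a 1:2:1 ratio (total parts = 4):
  red: 407 × 1/4 = 101.75
  pink: 407 × 2/4 = 203.5
  white: 407 × 1/4 = 101.75
χ² = Σ (O − E)² / E
  red: (119 − 101.75)² / 101.75 = 2.9244
  pink: (217 − 203.5)² / 203.5 = 0.8956
  white: (71 − 101.75)² / 101.75 = 9.2930
χ² = 2.9244 + 0.8956 + 9.2930 = 13.113

13.113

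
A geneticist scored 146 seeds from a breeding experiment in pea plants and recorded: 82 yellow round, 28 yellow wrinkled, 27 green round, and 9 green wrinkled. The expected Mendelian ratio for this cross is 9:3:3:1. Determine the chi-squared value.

The 9:3:3:1 ratio has 16 parts, so with N = 146 the expected counts are:
  yellow round: 146 × 9/16 = 82.125
  yellow wrinkled: 146 × 3/16 = 27.375
  green round: 146 × 3/16 = 27.375
  green wrinkled: 146 × 1/16 = 9.125
χ² = Σ (O − E)² / E
  yellow round: (82 − 82.125)² / 82.125 = 0.0002
  yellow wrinkled: (28 − 27.375)² / 27.375 = 0.0143
  green round: (27 − 27.375)² / 27.375 = 0.0051
  green wrinkled: (9 − 9.125)² / 9.125 = 0.0017
χ² = 0.0002 + 0.0143 + 0.0051 + 0.0017 = 0.0213 ≈ 0.021

0.021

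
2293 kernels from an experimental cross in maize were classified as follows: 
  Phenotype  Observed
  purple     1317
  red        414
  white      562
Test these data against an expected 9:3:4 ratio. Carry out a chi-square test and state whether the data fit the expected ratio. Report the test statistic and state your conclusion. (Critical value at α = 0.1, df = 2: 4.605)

1.385; consistent

Total ratio parts = 16. Expected numbers out of 2293:
  purple: 2293 × 9/16 = 1289.8125
  red: 2293 × 3/16 = 429.9375
  white: 2293 × 4/16 = 573.25
χ² = Σ (O − E)² / E
  purple: (1317 − 1289.8125)² / 1289.8125 = 0.5731
  red: (414 − 429.9375)² / 429.9375 = 0.5908
  white: (562 − 573.25)² / 573.25 = 0.2208
χ² = 0.5731 + 0.5908 + 0.2208 = 1.3847 ≈ 1.385
Degrees of freedom = 3 − 1 = 2; critical value at α = 0.1 is 4.605.
Since 1.385 < 4.605, we fail to reject the null hypothesis — the data are consistent with the 9:3:4 ratio.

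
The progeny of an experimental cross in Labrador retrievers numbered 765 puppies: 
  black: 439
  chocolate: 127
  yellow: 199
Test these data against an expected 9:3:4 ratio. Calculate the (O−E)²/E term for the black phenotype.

Expected counts for N = 765 under a 9:3:4 ratio (total parts = 16):
  black: 765 × 9/16 = 430.3125
  chocolate: 765 × 3/16 = 143.4375
  yellow: 765 × 4/16 = 191.25
Contribution of black: (439 − 430.3125)² / 430.3125 = 0.1754

0.175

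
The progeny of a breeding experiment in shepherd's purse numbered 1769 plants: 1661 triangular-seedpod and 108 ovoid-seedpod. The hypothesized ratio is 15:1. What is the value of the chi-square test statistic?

0.063

The 15:1 ratio has 16 parts, so with N = 1769 the expected counts are:
  triangular-seedpod: 1769 × 15/16 = 1658.4375
  ovoid-seedpod: 1769 × 1/16 = 110.5625
χ² = Σ (O − E)² / E
  triangular-seedpod: (1661 − 1658.4375)² / 1658.4375 = 0.0040
  ovoid-seedpod: (108 − 110.5625)² / 110.5625 = 0.0594
χ² = 0.0040 + 0.0594 = 0.0634 ≈ 0.063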